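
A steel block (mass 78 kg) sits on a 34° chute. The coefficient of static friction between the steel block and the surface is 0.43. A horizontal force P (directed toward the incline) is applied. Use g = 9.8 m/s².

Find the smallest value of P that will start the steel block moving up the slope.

At impending motion up the slope, friction acts down-slope at its limit: f = μ_s N.
Perpendicular to the incline: N = m g cos θ + P sin θ.
Along the incline: P cos θ = m g sin θ + μ_s N = m g sin θ + μ_s (m g cos θ + P sin θ).
Solving, P (cos θ − μ_s sin θ) = m g (sin θ + μ_s cos θ), so P = 78×9.8×(sin 34° + 0.43 cos 34°)/(cos 34° − 0.43 sin 34°) = 764×0.9157/0.5886 = 1190 N.

P ≈ 1190 N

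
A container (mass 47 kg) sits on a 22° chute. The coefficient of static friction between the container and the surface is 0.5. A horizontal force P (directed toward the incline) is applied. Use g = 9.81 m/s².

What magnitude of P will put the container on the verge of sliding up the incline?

P ≈ 522 N

At impending motion up the slope, friction acts down-slope at its limit: f = μ_s N.
Perpendicular to the incline: N = m g cos θ + P sin θ.
Along the incline: P cos θ = m g sin θ + μ_s N = m g sin θ + μ_s (m g cos θ + P sin θ).
Solving, P (cos θ − μ_s sin θ) = m g (sin θ + μ_s cos θ), so P = 47×9.81×(sin 22° + 0.5 cos 22°)/(cos 22° − 0.5 sin 22°) = 461×0.8382/0.7399 = 522 N.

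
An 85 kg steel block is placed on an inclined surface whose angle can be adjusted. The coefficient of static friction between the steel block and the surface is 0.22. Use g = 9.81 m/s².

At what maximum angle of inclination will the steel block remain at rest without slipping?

At the slip threshold, m g sin θ = μ_s · m g cos θ, so tan θ = μ_s.
θ_max = arctan(0.22) = 12.4°.

θ_max ≈ 12.4°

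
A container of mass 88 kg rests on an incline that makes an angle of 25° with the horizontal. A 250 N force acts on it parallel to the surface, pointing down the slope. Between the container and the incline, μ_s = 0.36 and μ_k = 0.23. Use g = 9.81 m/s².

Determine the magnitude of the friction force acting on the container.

f ≈ 180 N (up the incline)

Perpendicular to the surface, N = m g cos θ = 88·9.81·cos 25° = 782.4 N.
Parallel to the incline, ΣF = 0 gives f = m g sin θ + P = 364.8 + 250 = 614.8 N (up-slope positive).
Maximum static friction available: μ_s N = 0.36 × 782.4 = 281.7 N.
|614.8| exceeds 281.7 N, so the container slips down-slope; friction is kinetic, f = μ_k N = 0.23×782.4 = 180 N.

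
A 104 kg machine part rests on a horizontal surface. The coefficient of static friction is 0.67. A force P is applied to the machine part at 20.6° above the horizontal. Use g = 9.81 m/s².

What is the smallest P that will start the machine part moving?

N = m g − P sin α (the pull lifts the machine part).
At impending slip, P cos α = μ_s N = μ_s (m g − P sin α).
Solving: P (cos α + μ_s sin α) = μ_s m g → P = 0.67×1020/(cos 20.6° + 0.67 sin 20.6°) = 684/1.172 = 583 N.

P ≈ 583 N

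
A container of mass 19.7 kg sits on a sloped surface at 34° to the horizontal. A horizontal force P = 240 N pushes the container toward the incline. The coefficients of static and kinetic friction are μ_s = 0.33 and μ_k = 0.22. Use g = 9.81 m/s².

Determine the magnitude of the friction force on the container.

Normal direction: N = m g cos θ + P sin θ = 294.4 N.
Parallel to the incline: P cos θ − m g sin θ = 199 − 108.1 = 90.9 N; the friction needed to balance this is 90.9 N acting down the slope.
The limit of static friction is μ_s N = 97.16 N.
|f_req| = 90.9 ≤ 97.16 N → the container is in equilibrium; friction equals the required value.

f ≈ 90.9 N (down the incline)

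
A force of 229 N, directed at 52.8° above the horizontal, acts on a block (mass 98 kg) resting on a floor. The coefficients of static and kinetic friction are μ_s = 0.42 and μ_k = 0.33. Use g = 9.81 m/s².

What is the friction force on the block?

The vertical component of P reduces the normal force: N = m g − P sin α = 961.4 − 182.4 = 779 N.
For equilibrium, f = P cos α = 229×cos 52.8° = 138.5 N.
μ_s N = 0.42 × 779 = 327.2 N.
Since 138.5 N does not exceed the limit, the block stays at rest and f = 138 N.

f ≈ 138 N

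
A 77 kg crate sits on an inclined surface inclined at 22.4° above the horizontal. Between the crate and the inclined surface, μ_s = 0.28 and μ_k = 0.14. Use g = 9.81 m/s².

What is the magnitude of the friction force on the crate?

Normal force: N = m g cos θ = 77 × 9.81 × cos 22.4° = 698.4 N.
For equilibrium along the incline, friction must balance the weight component: f = m g sin θ = 287.8 N up the slope.
The static-friction ceiling is μ_s N = 0.28 × 698.4 = 195.5 N.
Since |287.8| > 195.5 N, static friction cannot hold it; the crate slides down the incline and kinetic friction applies: f = μ_k N = 0.14 × 698.4 = 97.8 N.

f ≈ 97.8 N (up the incline)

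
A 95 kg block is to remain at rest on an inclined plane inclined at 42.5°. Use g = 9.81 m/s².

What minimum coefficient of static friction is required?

μ_s,min ≈ 0.916

At the slip threshold m g sin θ = μ_s m g cos θ, so μ_s,min = tan θ.
μ_s,min = tan 42.5° = 0.916.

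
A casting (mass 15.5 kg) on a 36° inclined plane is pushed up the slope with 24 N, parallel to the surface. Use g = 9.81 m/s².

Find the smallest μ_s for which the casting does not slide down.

μ_s,min ≈ 0.531

N = m g cos θ = 123 N.
Friction must make up the shortfall along the incline: f = m g sin θ − P = 89.38 − 24 = 65.38 N.
At the threshold f = μ_s N, so μ_s,min = 65.38/123 = 0.531.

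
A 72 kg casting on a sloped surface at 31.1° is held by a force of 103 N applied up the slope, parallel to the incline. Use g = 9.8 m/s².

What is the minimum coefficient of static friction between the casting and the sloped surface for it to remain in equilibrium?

μ_s,min ≈ 0.433

N = m g cos θ = 604.2 N.
Friction must make up the shortfall along the incline: f = m g sin θ − P = 364.5 − 103 = 261.5 N.
At the threshold f = μ_s N, so μ_s,min = 261.5/604.2 = 0.433.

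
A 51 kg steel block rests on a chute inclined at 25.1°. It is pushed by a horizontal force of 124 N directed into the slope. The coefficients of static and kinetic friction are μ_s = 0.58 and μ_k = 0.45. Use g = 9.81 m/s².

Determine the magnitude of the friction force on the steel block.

f ≈ 99.9 N (up the incline)

Normal direction: N = m g cos θ + P sin θ = 505.7 N.
Along the incline, the net driving force (taking up-slope positive) is P cos θ − m g sin θ = 112.3 − 212.2 = -99.94 N, so equilibrium requires friction f = 99.94 N (up-slope).
Maximum static friction: μ_s N = 0.58 × 505.7 = 293.3 N.
Since 99.94 N is within the 293.3 N limit, the steel block stays put and friction is exactly 99.9 N.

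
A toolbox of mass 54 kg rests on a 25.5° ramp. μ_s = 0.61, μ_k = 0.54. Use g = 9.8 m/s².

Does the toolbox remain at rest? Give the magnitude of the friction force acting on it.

f ≈ 228 N

N = m g cos θ = 478 N.
Down-slope weight component: m g sin θ = 228 N.
μ_s N = 291 N.
228 ≤ 291 N, so it stays put; friction = 228 N.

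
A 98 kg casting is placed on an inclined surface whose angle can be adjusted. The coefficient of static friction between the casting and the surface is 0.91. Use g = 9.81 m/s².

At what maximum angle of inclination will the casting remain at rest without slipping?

At the slip threshold, m g sin θ = μ_s · m g cos θ, so tan θ = μ_s.
θ_max = arctan(0.91) = 42.3°.

θ_max ≈ 42.3°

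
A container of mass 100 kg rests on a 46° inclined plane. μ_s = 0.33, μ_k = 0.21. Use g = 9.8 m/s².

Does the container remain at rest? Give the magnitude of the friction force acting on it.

N = m g cos θ = 681 N.
Down-slope weight component: m g sin θ = 705 N.
μ_s N = 225 N.
705 > 225 N, so it slides; kinetic friction f = μ_k N = 0.21×681 = 143 N.

f ≈ 143 N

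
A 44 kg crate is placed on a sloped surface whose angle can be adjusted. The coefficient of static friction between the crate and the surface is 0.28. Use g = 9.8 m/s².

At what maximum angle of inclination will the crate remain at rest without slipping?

θ_max ≈ 15.6°

At the slip threshold, m g sin θ = μ_s · m g cos θ, so tan θ = μ_s.
θ_max = arctan(0.28) = 15.6°.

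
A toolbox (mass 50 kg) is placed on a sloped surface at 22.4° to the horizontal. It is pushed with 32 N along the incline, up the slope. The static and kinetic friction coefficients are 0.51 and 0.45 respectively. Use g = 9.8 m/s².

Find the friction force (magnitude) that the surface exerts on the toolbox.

The normal reaction is N = m g cos θ = 453 N.
Parallel to the incline, ΣF = 0 gives f = m g sin θ − P = 186.7 − 32 = 154.7 N (up-slope positive).
Maximum static friction available: μ_s N = 0.51 × 453 = 231 N.
Since |154.7| ≤ 231 N, no slip — friction simply equals what equilibrium demands.

f ≈ 155 N (up the incline)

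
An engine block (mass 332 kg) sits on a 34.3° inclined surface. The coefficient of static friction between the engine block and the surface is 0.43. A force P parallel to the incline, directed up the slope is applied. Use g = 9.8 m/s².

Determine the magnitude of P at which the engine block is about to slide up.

At impending motion up the slope, friction acts down-slope at its limit: f = μ_s N.
P is parallel to the surface, so N = m g cos θ = 2690 N.
Along the incline: P = m g sin θ + μ_s N = 1830 + 0.43×2690 = 2990 N.

P ≈ 2990 N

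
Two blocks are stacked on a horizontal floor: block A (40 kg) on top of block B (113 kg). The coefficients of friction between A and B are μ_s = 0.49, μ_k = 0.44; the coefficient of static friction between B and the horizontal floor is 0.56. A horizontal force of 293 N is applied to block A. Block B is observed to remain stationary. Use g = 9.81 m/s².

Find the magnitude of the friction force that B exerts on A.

Normal force at the A–B interface: N₁ = m_A g = 392.4 N.
So the A–B interface can sustain at most μ_s N₁ = 192.3 N of static friction.
P = 293 N exceeds that limit, so A slips over B and the interface friction becomes kinetic: f₁ = μ_k N₁ = 0.44×392.4 = 173 N.
B experiences an equal 173 N forward from A (third law). B is in equilibrium, so the floor supplies f₂ = 173 N of static friction (limit μ_s(m_A+m_B)g = 840.5 N, not exceeded).

f ≈ 173 N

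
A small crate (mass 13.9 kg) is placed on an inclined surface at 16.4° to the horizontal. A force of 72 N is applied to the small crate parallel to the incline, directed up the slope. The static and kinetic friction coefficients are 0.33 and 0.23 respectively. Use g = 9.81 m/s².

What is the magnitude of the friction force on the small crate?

Normal force: N = m g cos θ = 13.9 × 9.81 × cos 16.4° = 130.8 N.
Parallel to the incline, ΣF = 0 gives f = m g sin θ − P = 38.5 − 72 = -33.5 N (up-slope positive).
The static-friction ceiling is μ_s N = 0.33 × 130.8 = 43.17 N.
Since |-33.5| ≤ 43.17 N, static friction is sufficient; f equals the required value, not μ_s N.

f ≈ 33.5 N (down the incline)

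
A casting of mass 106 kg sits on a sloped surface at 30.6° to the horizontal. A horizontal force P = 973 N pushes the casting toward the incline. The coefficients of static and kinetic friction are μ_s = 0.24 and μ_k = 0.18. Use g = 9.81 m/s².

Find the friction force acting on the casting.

The horizontal push has a component P sin θ into the surface, so N = m g cos θ + P sin θ = 895.1 + 495.3 = 1390 N.
Parallel to the incline: P cos θ − m g sin θ = 837.5 − 529.3 = 308.2 N; the friction needed to balance this is 308.2 N acting down the slope.
The limit of static friction is μ_s N = 333.7 N.
Since 308.2 N is within the 333.7 N limit, the casting stays put and friction is exactly 308 N.

f ≈ 308 N (down the incline)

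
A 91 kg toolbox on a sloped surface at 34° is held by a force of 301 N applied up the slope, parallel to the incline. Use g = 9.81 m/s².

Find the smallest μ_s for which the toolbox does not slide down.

N = m g cos θ = 740.1 N.
Friction must make up the shortfall along the incline: f = m g sin θ − P = 499.2 − 301 = 198.2 N.
At the threshold f = μ_s N, so μ_s,min = 198.2/740.1 = 0.268.

μ_s,min ≈ 0.268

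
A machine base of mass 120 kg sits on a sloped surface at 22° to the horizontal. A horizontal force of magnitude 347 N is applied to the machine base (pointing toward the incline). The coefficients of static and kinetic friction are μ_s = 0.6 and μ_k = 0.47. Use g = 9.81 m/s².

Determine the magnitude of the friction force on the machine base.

f ≈ 119 N (up the incline)

Normal direction: N = m g cos θ + P sin θ = 1221 N.
Parallel to the incline: P cos θ − m g sin θ = 321.7 − 441 = -119.3 N; the friction needed to balance this is 119.3 N acting up the slope.
The limit of static friction is μ_s N = 732.9 N.
|f_req| = 119.3 ≤ 732.9 N → the machine base is in equilibrium; friction equals the required value.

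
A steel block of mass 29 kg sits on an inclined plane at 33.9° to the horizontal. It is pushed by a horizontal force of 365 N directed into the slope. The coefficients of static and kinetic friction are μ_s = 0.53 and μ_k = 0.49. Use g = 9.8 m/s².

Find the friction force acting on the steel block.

f ≈ 144 N (down the incline)

Resolve perpendicular to the incline: N = m g cos θ + P sin θ = 29×9.8×cos 33.9° + 365×sin 33.9° = 439.5 N.
Parallel to the incline: P cos θ − m g sin θ = 303 − 158.5 = 144.4 N; the friction needed to balance this is 144.4 N acting down the slope.
Maximum static friction: μ_s N = 0.53 × 439.5 = 232.9 N.
|f_req| = 144.4 ≤ 232.9 N → the steel block is in equilibrium; friction equals the required value.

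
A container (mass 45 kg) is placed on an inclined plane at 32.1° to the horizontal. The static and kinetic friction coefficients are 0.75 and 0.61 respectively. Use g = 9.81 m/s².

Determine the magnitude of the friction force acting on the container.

f ≈ 235 N (up the incline)

The normal reaction is N = m g cos θ = 374 N.
Along the slope the weight component is m g sin θ = 234.6 N; friction must supply exactly this, acting up-slope.
The static-friction ceiling is μ_s N = 0.75 × 374 = 280.5 N.
Since |234.6| ≤ 280.5 N, the container remains in static equilibrium and friction takes exactly the required value.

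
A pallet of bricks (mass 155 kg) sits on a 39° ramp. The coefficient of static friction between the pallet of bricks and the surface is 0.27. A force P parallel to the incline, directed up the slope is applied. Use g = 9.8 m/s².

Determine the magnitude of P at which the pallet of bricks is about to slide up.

At impending motion up the slope, friction acts down-slope at its limit: f = μ_s N.
P is parallel to the surface, so N = m g cos θ = 1180 N.
Along the incline: P = m g sin θ + μ_s N = 956 + 0.27×1180 = 1270 N.

P ≈ 1270 N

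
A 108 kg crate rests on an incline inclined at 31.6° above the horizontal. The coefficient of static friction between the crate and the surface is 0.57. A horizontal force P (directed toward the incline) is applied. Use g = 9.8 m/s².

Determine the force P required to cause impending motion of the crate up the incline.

At impending motion up the slope, friction acts down-slope at its limit: f = μ_s N.
Perpendicular to the incline: N = m g cos θ + P sin θ.
Along the incline: P cos θ = m g sin θ + μ_s N = m g sin θ + μ_s (m g cos θ + P sin θ).
Solving, P (cos θ − μ_s sin θ) = m g (sin θ + μ_s cos θ), so P = 108×9.8×(sin 31.6° + 0.57 cos 31.6°)/(cos 31.6° − 0.57 sin 31.6°) = 1060×1.009/0.5531 = 1930 N.

P ≈ 1930 N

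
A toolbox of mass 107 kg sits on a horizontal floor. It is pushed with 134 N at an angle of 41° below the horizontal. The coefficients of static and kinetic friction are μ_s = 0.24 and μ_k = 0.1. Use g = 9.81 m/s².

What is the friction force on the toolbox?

f ≈ 101 N

The vertical component of P adds to the normal force: N = m g + P sin α = 1050 + 87.91 = 1138 N.
For equilibrium, f = P cos α = 134×cos 41° = 101.1 N.
The static-friction limit is μ_s N = 273 N.
101.1 ≤ 273 N → static; friction equals the required 101 N.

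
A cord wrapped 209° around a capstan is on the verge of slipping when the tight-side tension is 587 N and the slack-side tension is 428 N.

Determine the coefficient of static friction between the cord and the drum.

T₂/T₁ = e^{μβ} → μ = ln(T₂/T₁)/β.
β = 209° = 3.648 rad.
μ = ln(587/428)/3.648 = ln(1.371)/3.648 = 0.0866.

μ ≈ 0.0866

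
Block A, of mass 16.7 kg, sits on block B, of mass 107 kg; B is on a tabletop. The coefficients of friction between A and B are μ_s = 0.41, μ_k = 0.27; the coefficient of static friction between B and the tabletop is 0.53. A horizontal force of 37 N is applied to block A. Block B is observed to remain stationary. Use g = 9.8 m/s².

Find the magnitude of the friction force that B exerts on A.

f ≈ 37 N

Normal force at the A–B interface: N₁ = m_A g = 163.7 N.
Maximum static friction on A from B: μ_s N₁ = 0.41×163.7 = 67.1 N.
P = 37 N is within that limit, so A and B move together (both at rest); the A–B friction is simply f₁ = P = 37 N.
B experiences an equal 37 N forward from A (third law). B is in equilibrium, so the floor supplies f₂ = 37 N of static friction (limit μ_s(m_A+m_B)g = 642.5 N, not exceeded).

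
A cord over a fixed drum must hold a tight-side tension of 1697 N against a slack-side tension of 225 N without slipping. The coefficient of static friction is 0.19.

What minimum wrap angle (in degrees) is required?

T₂/T₁ = e^{μβ} → β = ln(T₂/T₁)/μ.
β = ln(1697/225)/0.19 = 2.021/0.19 = 10.63 rad.
In degrees: β = 10.63 × 180/π = 609°.

β_min ≈ 609°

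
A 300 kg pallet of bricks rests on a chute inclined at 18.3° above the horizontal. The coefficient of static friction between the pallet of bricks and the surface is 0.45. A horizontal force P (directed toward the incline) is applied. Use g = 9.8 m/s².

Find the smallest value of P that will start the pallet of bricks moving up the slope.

At impending motion up the slope, friction acts down-slope at its limit: f = μ_s N.
Perpendicular to the incline: N = m g cos θ + P sin θ.
Along the incline: P cos θ = m g sin θ + μ_s N = m g sin θ + μ_s (m g cos θ + P sin θ).
Solving, P (cos θ − μ_s sin θ) = m g (sin θ + μ_s cos θ), so P = 300×9.8×(sin 18.3° + 0.45 cos 18.3°)/(cos 18.3° − 0.45 sin 18.3°) = 2940×0.7412/0.8081 = 2700 N.

P ≈ 2700 N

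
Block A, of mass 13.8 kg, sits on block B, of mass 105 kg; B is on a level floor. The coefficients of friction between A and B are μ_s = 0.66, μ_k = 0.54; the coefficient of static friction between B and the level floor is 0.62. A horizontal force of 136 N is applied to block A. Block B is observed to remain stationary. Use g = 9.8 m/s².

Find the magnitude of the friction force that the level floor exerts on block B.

f ≈ 73 N

The normal force B exerts on A is simply A's weight, N₁ = 135.2 N.
So the A–B interface can sustain at most μ_s N₁ = 89.26 N of static friction.
Since P = 136 N > 89.26 N, A slides on B; the A–B friction is kinetic: f₁ = μ_k N₁ = 0.54×135.2 = 73 N.
By Newton's third law B feels 73 N forward from A. With B stationary, the floor's static friction on B balances it: f₂ = 73 N (well within μ_s(m_A+m_B)g = 721.8 N).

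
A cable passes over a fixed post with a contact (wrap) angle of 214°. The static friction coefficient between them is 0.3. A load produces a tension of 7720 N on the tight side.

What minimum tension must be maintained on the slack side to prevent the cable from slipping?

T_min ≈ 2520 N

Capstan equation at impending slip: T_tight/T_slack = e^{μβ}.
β = 214° = 3.735 rad; e^{μβ} = e^{0.3×3.735} = 3.066.
T_slack = T_tight / e^{μβ} = 7720 / 3.066 = 2520 N.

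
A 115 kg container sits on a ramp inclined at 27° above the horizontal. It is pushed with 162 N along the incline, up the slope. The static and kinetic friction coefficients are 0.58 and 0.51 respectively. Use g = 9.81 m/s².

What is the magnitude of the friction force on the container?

The normal reaction is N = m g cos θ = 1005 N.
The friction needed for equilibrium is m g sin θ − P = 512.2 − 162 = 350.2 N, measured positive up-slope.
Static friction can supply at most μ_s N = 583 N.
Since |350.2| ≤ 583 N, static friction is sufficient; f equals the required value, not μ_s N.

f ≈ 350 N (up the incline)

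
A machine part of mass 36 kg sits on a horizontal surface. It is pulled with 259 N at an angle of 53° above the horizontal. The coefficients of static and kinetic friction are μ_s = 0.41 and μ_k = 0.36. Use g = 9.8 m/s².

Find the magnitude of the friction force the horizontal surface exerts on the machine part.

f ≈ 52.5 N

Vertical equilibrium gives N = m g − P sin α = 146 N.
The horizontal driving force is P cos α = 155.9 N, so equilibrium needs friction f = 155.9 N.
μ_s N = 0.41 × 146 = 59.84 N.
155.9 > 59.84 N → the machine part slides; f = μ_k N = 0.36×146 = 52.5 N.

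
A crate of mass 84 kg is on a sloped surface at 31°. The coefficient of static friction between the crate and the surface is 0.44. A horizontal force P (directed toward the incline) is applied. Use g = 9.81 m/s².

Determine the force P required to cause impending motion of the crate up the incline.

At impending motion up the slope, friction acts down-slope at its limit: f = μ_s N.
Perpendicular to the incline: N = m g cos θ + P sin θ.
Along the incline: P cos θ = m g sin θ + μ_s N = m g sin θ + μ_s (m g cos θ + P sin θ).
Solving, P (cos θ − μ_s sin θ) = m g (sin θ + μ_s cos θ), so P = 84×9.81×(sin 31° + 0.44 cos 31°)/(cos 31° − 0.44 sin 31°) = 824×0.8922/0.6306 = 1170 N.

P ≈ 1170 N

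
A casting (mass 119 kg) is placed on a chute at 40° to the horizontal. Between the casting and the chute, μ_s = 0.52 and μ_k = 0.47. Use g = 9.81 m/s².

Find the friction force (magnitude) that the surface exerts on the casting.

f ≈ 420 N (up the incline)

The normal reaction is N = m g cos θ = 894.3 N.
For equilibrium along the incline, friction must balance the weight component: f = m g sin θ = 750.4 N up the slope.
Maximum static friction available: μ_s N = 0.52 × 894.3 = 465 N.
|750.4| exceeds 465 N, so the casting slips down-slope; friction is kinetic, f = μ_k N = 0.47×894.3 = 420 N.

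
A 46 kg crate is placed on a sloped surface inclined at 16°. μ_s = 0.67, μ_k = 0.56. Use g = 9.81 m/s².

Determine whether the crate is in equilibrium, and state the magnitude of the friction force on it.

N = m g cos θ = 434 N.
Down-slope weight component: m g sin θ = 124 N.
μ_s N = 291 N.
124 ≤ 291 N, so it stays put; friction = 124 N.

f ≈ 124 N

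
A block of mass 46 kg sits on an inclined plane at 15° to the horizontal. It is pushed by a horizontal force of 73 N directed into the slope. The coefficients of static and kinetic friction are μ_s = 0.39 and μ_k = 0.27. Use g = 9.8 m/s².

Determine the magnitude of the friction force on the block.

f ≈ 46.2 N (up the incline)

The horizontal push has a component P sin θ into the surface, so N = m g cos θ + P sin θ = 435.4 + 18.89 = 454.3 N.
Parallel to the incline: P cos θ − m g sin θ = 70.51 − 116.7 = -46.16 N; the friction needed to balance this is 46.16 N acting up the slope.
The limit of static friction is μ_s N = 177.2 N.
|f_req| = 46.16 ≤ 177.2 N → the block is in equilibrium; friction equals the required value.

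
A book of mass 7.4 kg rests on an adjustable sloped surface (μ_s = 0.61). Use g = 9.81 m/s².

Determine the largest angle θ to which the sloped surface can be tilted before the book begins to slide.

At the slip threshold, m g sin θ = μ_s · m g cos θ, so tan θ = μ_s.
θ_max = arctan(0.61) = 31.4°.

θ_max ≈ 31.4°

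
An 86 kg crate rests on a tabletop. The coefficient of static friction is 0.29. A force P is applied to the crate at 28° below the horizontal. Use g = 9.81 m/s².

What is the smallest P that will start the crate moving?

P ≈ 328 N

N = m g + P sin α (the push presses the crate into the tabletop).
At impending slip, P cos α = μ_s N = μ_s (m g + P sin α).
Solving: P (cos α − μ_s sin α) = μ_s m g → P = 0.29×844/(cos 28° − 0.29 sin 28°) = 245/0.7468 = 328 N.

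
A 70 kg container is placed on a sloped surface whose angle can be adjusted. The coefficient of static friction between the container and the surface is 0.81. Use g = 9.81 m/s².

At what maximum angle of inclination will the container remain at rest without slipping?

At the slip threshold, m g sin θ = μ_s · m g cos θ, so tan θ = μ_s.
θ_max = arctan(0.81) = 39°.

θ_max ≈ 39°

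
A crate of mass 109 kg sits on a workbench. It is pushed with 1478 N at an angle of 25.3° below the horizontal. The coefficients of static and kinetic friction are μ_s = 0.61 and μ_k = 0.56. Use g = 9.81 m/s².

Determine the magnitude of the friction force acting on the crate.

f ≈ 953 N

The vertical component of P adds to the normal force: N = m g + P sin α = 1069 + 631.6 = 1701 N.
For equilibrium, f = P cos α = 1478×cos 25.3° = 1336 N.
The static-friction limit is μ_s N = 1038 N.
The required friction exceeds μ_s N, so the crate moves and f = μ_k N = 953 N.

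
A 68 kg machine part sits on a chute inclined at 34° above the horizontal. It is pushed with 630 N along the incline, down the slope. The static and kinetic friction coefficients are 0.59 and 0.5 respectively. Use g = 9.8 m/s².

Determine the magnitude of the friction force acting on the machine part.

Perpendicular to the surface, N = m g cos θ = 68·9.8·cos 34° = 552.5 N.
Parallel to the incline, ΣF = 0 gives f = m g sin θ + P = 372.6 + 630 = 1003 N (up-slope positive).
Maximum static friction available: μ_s N = 0.59 × 552.5 = 326 N.
Since |1003| > 326 N, static friction cannot hold it; the machine part slides down the incline and kinetic friction applies: f = μ_k N = 0.5 × 552.5 = 276 N.

f ≈ 276 N (up the incline)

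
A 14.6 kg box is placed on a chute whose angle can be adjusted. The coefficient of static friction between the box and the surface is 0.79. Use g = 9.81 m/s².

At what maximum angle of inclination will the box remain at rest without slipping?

At the slip threshold, m g sin θ = μ_s · m g cos θ, so tan θ = μ_s.
θ_max = arctan(0.79) = 38.3°.

θ_max ≈ 38.3°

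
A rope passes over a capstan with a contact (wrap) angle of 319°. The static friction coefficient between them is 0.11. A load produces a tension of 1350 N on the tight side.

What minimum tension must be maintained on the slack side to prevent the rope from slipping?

T_min ≈ 732 N

Capstan equation at impending slip: T_tight/T_slack = e^{μβ}.
β = 319° = 5.568 rad; e^{μβ} = e^{0.11×5.568} = 1.845.
T_slack = T_tight / e^{μβ} = 1350 / 1.845 = 732 N.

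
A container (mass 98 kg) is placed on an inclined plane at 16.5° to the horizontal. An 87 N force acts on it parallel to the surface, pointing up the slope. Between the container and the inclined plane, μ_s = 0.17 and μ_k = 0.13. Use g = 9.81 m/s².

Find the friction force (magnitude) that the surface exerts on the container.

f ≈ 120 N (up the incline)

Perpendicular to the surface, N = m g cos θ = 98·9.81·cos 16.5° = 921.8 N.
For equilibrium along the incline the friction force must supply f = m g sin θ − P = 273 − 87 = 186 N (positive meaning up-slope).
Maximum static friction available: μ_s N = 0.17 × 921.8 = 156.7 N.
Since |186| > 156.7 N, static friction cannot hold it; the container slides down the incline and kinetic friction applies: f = μ_k N = 0.13 × 921.8 = 120 N.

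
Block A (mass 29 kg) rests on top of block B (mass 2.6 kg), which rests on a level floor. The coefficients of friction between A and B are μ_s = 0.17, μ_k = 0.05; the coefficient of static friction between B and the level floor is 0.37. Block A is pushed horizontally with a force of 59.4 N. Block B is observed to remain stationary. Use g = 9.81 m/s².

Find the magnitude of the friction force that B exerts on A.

Normal force at the A–B interface: N₁ = m_A g = 284.5 N.
Maximum static friction on A from B: μ_s N₁ = 0.17×284.5 = 48.36 N.
Since P = 59.4 N > 48.36 N, A slides on B; the A–B friction is kinetic: f₁ = μ_k N₁ = 0.05×284.5 = 14.2 N.
By Newton's third law B feels 14.2 N forward from A. With B stationary, the floor's static friction on B balances it: f₂ = 14.2 N (well within μ_s(m_A+m_B)g = 114.7 N).

f ≈ 14.2 N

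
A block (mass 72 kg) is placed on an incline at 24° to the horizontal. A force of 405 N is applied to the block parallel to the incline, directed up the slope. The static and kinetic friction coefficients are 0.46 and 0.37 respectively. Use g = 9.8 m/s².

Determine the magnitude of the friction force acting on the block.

Perpendicular to the surface, N = m g cos θ = 72·9.8·cos 24° = 644.6 N.
Parallel to the incline, ΣF = 0 gives f = m g sin θ − P = 287 − 405 = -118 N (up-slope positive).
The static-friction ceiling is μ_s N = 0.46 × 644.6 = 296.5 N.
Since |-118| ≤ 296.5 N, no slip — friction simply equals what equilibrium demands.

f ≈ 118 N (down the incline)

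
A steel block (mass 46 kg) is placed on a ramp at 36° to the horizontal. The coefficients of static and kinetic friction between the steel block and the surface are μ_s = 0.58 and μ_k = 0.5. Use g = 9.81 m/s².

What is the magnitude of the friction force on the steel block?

The normal reaction is N = m g cos θ = 365.1 N.
For equilibrium along the incline, friction must balance the weight component: f = m g sin θ = 265.2 N up the slope.
Static friction can supply at most μ_s N = 211.7 N.
Since |265.2| > 211.7 N, static friction cannot hold it; the steel block slides down the incline and kinetic friction applies: f = μ_k N = 0.5 × 365.1 = 183 N.

f ≈ 183 N (up the incline)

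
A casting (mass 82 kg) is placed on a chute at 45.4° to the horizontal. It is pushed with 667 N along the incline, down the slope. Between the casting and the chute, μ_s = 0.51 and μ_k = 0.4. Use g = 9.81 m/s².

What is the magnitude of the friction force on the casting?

The normal reaction is N = m g cos θ = 564.8 N.
Parallel to the incline, ΣF = 0 gives f = m g sin θ + P = 572.8 + 667 = 1240 N (up-slope positive).
The static-friction ceiling is μ_s N = 0.51 × 564.8 = 288.1 N.
|1240| exceeds 288.1 N, so the casting slips down-slope; friction is kinetic, f = μ_k N = 0.4×564.8 = 226 N.

f ≈ 226 N (up the incline)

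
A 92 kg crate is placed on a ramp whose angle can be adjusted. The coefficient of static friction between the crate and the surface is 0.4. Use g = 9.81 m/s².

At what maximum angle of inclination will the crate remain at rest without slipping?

At the slip threshold, m g sin θ = μ_s · m g cos θ, so tan θ = μ_s.
θ_max = arctan(0.4) = 21.8°.

θ_max ≈ 21.8°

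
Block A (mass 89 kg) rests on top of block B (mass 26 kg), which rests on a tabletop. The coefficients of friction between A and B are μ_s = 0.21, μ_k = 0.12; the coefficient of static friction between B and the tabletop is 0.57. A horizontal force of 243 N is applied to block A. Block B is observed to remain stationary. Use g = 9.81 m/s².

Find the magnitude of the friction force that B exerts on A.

The normal force B exerts on A is simply A's weight, N₁ = 873.1 N.
Maximum static friction on A from B: μ_s N₁ = 0.21×873.1 = 183.3 N.
P = 243 N exceeds that limit, so A slips over B and the interface friction becomes kinetic: f₁ = μ_k N₁ = 0.12×873.1 = 105 N.
By Newton's third law B feels 105 N forward from A. With B stationary, the floor's static friction on B balances it: f₂ = 105 N (well within μ_s(m_A+m_B)g = 643 N).

f ≈ 105 N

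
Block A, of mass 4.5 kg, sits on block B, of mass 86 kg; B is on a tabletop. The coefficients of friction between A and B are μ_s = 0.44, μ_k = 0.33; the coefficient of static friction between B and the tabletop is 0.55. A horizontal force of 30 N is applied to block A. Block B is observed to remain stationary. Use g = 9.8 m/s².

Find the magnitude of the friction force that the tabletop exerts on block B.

f ≈ 14.6 N

Normal force at the A–B interface: N₁ = m_A g = 44.1 N.
Maximum static friction on A from B: μ_s N₁ = 0.44×44.1 = 19.4 N.
Since P = 30 N > 19.4 N, A slides on B; the A–B friction is kinetic: f₁ = μ_k N₁ = 0.33×44.1 = 14.6 N.
By Newton's third law B feels 14.6 N forward from A. With B stationary, the floor's static friction on B balances it: f₂ = 14.6 N (well within μ_s(m_A+m_B)g = 487.8 N).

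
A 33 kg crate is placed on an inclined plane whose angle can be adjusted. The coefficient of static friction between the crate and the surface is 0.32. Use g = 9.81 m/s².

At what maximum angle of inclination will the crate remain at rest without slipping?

θ_max ≈ 17.7°

At the slip threshold, m g sin θ = μ_s · m g cos θ, so tan θ = μ_s.
θ_max = arctan(0.32) = 17.7°.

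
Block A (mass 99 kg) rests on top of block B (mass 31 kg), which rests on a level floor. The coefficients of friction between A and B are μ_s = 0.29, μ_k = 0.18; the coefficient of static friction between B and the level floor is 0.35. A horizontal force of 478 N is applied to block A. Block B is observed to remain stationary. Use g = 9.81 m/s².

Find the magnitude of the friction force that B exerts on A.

f ≈ 175 N

Normal force at the A–B interface: N₁ = m_A g = 971.2 N.
So the A–B interface can sustain at most μ_s N₁ = 281.6 N of static friction.
P = 478 N exceeds that limit, so A slips over B and the interface friction becomes kinetic: f₁ = μ_k N₁ = 0.18×971.2 = 175 N.
B experiences an equal 175 N forward from A (third law). B is in equilibrium, so the floor supplies f₂ = 175 N of static friction (limit μ_s(m_A+m_B)g = 446.4 N, not exceeded).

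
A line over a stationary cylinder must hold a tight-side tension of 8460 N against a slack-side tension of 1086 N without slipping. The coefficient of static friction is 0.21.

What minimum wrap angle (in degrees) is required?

β_min ≈ 560°

T₂/T₁ = e^{μβ} → β = ln(T₂/T₁)/μ.
β = ln(8460/1086)/0.21 = 2.053/0.21 = 9.775 rad.
In degrees: β = 9.775 × 180/π = 560°.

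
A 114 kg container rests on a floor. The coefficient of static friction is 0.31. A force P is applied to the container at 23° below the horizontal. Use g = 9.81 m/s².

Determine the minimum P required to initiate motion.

N = m g + P sin α (the push presses the container into the floor).
At impending slip, P cos α = μ_s N = μ_s (m g + P sin α).
Solving: P (cos α − μ_s sin α) = μ_s m g → P = 0.31×1120/(cos 23° − 0.31 sin 23°) = 347/0.7994 = 434 N.

P ≈ 434 N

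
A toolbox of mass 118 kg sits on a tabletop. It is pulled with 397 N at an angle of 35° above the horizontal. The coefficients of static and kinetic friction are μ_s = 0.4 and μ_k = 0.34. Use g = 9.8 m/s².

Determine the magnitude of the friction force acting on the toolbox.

The vertical component of P reduces the normal force: N = m g − P sin α = 1156 − 227.7 = 928.7 N.
Horizontally, friction must balance P cos α = 325.2 N.
The static-friction limit is μ_s N = 371.5 N.
325.2 ≤ 371.5 N → static; friction equals the required 325 N.

f ≈ 325 N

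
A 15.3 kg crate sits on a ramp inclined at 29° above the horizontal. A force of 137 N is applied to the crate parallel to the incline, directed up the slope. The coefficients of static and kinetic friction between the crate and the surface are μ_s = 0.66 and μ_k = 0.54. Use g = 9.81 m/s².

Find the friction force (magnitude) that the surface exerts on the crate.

Perpendicular to the surface, N = m g cos θ = 15.3·9.81·cos 29° = 131.3 N.
For equilibrium along the incline the friction force must supply f = m g sin θ − P = 72.77 − 137 = -64.23 N (positive meaning up-slope).
Maximum static friction available: μ_s N = 0.66 × 131.3 = 86.64 N.
Since |-64.23| ≤ 86.64 N, the crate remains in static equilibrium and friction takes exactly the required value.

f ≈ 64.2 N (down the incline)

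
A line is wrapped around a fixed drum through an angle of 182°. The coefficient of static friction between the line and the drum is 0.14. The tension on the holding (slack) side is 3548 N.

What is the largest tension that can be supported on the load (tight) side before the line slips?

At impending slip the capstan equation gives T₂/T₁ = e^{μβ} with β in radians.
β = 182° × π/180 = 3.176 rad.
e^{μβ} = e^{0.14×3.176} = 1.56.
T₂ = T₁ · e^{μβ} = 3548 × 1.56 = 5540 N.

T_max ≈ 5540 N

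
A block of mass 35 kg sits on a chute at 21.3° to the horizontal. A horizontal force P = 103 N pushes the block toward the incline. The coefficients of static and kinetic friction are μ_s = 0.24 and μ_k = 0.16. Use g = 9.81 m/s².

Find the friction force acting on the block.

Normal direction: N = m g cos θ + P sin θ = 357.3 N.
Parallel to the incline: P cos θ − m g sin θ = 95.96 − 124.7 = -28.76 N; the friction needed to balance this is 28.76 N acting up the slope.
The limit of static friction is μ_s N = 85.75 N.
|f_req| = 28.76 ≤ 85.75 N → the block is in equilibrium; friction equals the required value.

f ≈ 28.8 N (up the incline)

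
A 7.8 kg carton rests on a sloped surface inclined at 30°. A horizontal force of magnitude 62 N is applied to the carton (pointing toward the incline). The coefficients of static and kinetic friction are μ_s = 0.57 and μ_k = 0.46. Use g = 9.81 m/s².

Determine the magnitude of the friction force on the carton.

f ≈ 15.4 N (down the incline)

The horizontal push has a component P sin θ into the surface, so N = m g cos θ + P sin θ = 66.27 + 31 = 97.27 N.
Parallel to the incline: P cos θ − m g sin θ = 53.69 − 38.26 = 15.43 N; the friction needed to balance this is 15.43 N acting down the slope.
Maximum static friction: μ_s N = 0.57 × 97.27 = 55.44 N.
|f_req| = 15.43 ≤ 55.44 N → the carton is in equilibrium; friction equals the required value.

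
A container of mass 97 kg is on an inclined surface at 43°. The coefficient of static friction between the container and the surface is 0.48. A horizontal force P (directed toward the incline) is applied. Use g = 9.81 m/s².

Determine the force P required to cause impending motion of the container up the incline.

At impending motion up the slope, friction acts down-slope at its limit: f = μ_s N.
Perpendicular to the incline: N = m g cos θ + P sin θ.
Along the incline: P cos θ = m g sin θ + μ_s N = m g sin θ + μ_s (m g cos θ + P sin θ).
Solving, P (cos θ − μ_s sin θ) = m g (sin θ + μ_s cos θ), so P = 97×9.81×(sin 43° + 0.48 cos 43°)/(cos 43° − 0.48 sin 43°) = 952×1.033/0.404 = 2430 N.

P ≈ 2430 N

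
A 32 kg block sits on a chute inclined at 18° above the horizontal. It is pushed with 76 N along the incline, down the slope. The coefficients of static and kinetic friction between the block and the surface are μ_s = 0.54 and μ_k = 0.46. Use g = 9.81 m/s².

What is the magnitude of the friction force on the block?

f ≈ 137 N (up the incline)

Perpendicular to the surface, N = m g cos θ = 32·9.81·cos 18° = 298.6 N.
The friction needed for equilibrium is m g sin θ + P = 97.01 + 76 = 173 N, measured positive up-slope.
Maximum static friction available: μ_s N = 0.54 × 298.6 = 161.2 N.
Since |173| > 161.2 N, static friction cannot hold it; the block slides down the incline and kinetic friction applies: f = μ_k N = 0.46 × 298.6 = 137 N.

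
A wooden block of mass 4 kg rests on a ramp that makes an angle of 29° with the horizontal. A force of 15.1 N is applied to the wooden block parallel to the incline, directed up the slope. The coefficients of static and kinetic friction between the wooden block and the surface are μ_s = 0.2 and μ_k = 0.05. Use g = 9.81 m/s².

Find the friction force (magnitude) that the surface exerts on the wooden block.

f ≈ 3.92 N (up the incline)

The normal reaction is N = m g cos θ = 34.32 N.
Parallel to the incline, ΣF = 0 gives f = m g sin θ − P = 19.02 − 15.1 = 3.924 N (up-slope positive).
Maximum static friction available: μ_s N = 0.2 × 34.32 = 6.864 N.
Since |3.924| ≤ 6.864 N, no slip — friction simply equals what equilibrium demands.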